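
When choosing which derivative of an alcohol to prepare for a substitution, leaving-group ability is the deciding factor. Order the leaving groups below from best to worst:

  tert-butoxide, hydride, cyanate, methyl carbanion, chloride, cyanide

Leaving-group ability tracks the stability of the departed species; conjugate-acid pKₐ is the usual yardstick (lower pKₐ → better LG).
chloride: pKₐ(HCl) ≈ -7 — moderately weak base
cyanate: pKₐ(HOCN) ≈ 3.5 — resonance between N and O
cyanide: pKₐ(HCN) ≈ 9.2 — sp carbon stabilises the charge somewhat, but still a poor LG
tert-butoxide: pKₐ(t-BuOH) ≈ 18 — bulky, strongly basic alkoxide
hydride: pKₐ(H₂) ≈ 36 — extremely strong base; leaves only in special hydride-transfer contexts
methyl carbanion: pKₐ(CH₄) ≈ 48

chloride > cyanate > cyanide > tert-butoxide > hydride > methyl carbanion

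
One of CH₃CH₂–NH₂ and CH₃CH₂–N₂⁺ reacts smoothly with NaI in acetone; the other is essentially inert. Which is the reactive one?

CH₃CH₂–N₂⁺

From CH₃CH₂–NH₂ the departing group would be NH₂⁻ (pKₐ(NH₃) ≈ 38). Extremely strong base; never a leaving group.
From CH₃CH₂–N₂⁺ the leaving group is N₂ (no meaningful conjugate acid; N₂ departs as an exceptionally stable neutral molecule).
(In practice CH₃CH₂–N₂⁺ is made from CH₃CH₂–NH₂ by diazotisation (NaNO₂ / HCl, 0 °C), generating a diazonium salt that expels N₂.)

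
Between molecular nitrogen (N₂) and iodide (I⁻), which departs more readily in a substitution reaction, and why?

molecular nitrogen (N₂)

molecular nitrogen (N₂) is the better leaving group.
N₂ is the ultimate leaving group — it departs as an exceptionally stable neutral molecule, whereas iodide (I⁻) (pKₐ(HI) ≈ -10) is far more basic.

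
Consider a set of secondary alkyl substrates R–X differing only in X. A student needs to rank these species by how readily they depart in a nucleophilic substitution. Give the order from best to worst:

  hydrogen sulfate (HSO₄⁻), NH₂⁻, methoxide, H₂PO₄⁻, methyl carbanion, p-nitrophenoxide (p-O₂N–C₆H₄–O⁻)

hydrogen sulfate (HSO₄⁻) > H₂PO₄⁻ > p-nitrophenoxide (p-O₂N–C₆H₄–O⁻) > methoxide > NH₂⁻ > methyl carbanion

hydrogen sulfate (HSO₄⁻): pKₐ(H₂SO₄) ≈ -3
H₂PO₄⁻: pKₐ(H₃PO₄) ≈ 2.1
p-nitrophenoxide (p-O₂N–C₆H₄–O⁻): pKₐ(p-nitrophenol) ≈ 7.2
methoxide: pKₐ(CH₃OH) ≈ 15.5
NH₂⁻: pKₐ(NH₃) ≈ 38
methyl carbanion: pKₐ(CH₄) ≈ 48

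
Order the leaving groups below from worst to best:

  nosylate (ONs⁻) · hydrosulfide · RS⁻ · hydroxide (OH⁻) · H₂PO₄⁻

hydroxide (OH⁻) < RS⁻ < hydrosulfide < H₂PO₄⁻ < nosylate (ONs⁻)

The more stable X⁻ (or X) is on its own — i.e. the weaker a base it is — the better a leaving group it makes.
nosylate (ONs⁻): pKₐ(p-O₂NC₆H₄SO₃H) ≈ -3.5 — p-nitro group further stabilises the sulfonate
H₂PO₄⁻: pKₐ(H₃PO₄) ≈ 2.1 — moderate base; biological leaving group after further activation
hydrosulfide: pKₐ(H₂S) ≈ 7 — larger and more polarisable than the oxygen analogue
RS⁻: pKₐ(RSH (a thiol)) ≈ 10.5
hydroxide (OH⁻): pKₐ(H₂O) ≈ 15.7 — strong base; essentially never leaves without prior activation
Reversing gives the worst-to-best order requested.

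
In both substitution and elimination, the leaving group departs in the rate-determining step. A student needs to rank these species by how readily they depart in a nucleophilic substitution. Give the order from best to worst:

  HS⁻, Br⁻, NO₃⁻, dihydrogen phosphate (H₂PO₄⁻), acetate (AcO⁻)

Leaving-group ability tracks the stability of the departed species; conjugate-acid pKₐ is the usual yardstick (lower pKₐ → better LG).
Br⁻: pKₐ(HBr) ≈ -9
NO₃⁻: pKₐ(HNO₃) ≈ -1.3
dihydrogen phosphate (H₂PO₄⁻): pKₐ(H₃PO₄) ≈ 2.1 — moderate base; biological leaving group after further activation
acetate (AcO⁻): pKₐ(CH₃COOH) ≈ 4.8 — resonance-stabilised but still a weak base
HS⁻: pKₐ(H₂S) ≈ 7

Br⁻ > NO₃⁻ > dihydrogen phosphate (H₂PO₄⁻) > acetate (AcO⁻) > HS⁻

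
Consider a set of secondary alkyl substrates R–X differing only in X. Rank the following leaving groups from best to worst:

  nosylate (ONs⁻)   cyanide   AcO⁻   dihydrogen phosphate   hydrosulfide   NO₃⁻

nosylate (ONs⁻) > NO₃⁻ > dihydrogen phosphate > AcO⁻ > hydrosulfide > cyanide

nosylate (ONs⁻): pKₐ(p-O₂NC₆H₄SO₃H) ≈ -3.5
NO₃⁻: pKₐ(HNO₃) ≈ -1.3 — resonance-delocalised over three oxygens
dihydrogen phosphate: pKₐ(H₃PO₄) ≈ 2.1
AcO⁻: pKₐ(CH₃COOH) ≈ 4.8
hydrosulfide: pKₐ(H₂S) ≈ 7 — larger and more polarisable than the oxygen analogue
cyanide: pKₐ(HCN) ≈ 9.2 — sp carbon stabilises the charge somewhat, but still a poor LG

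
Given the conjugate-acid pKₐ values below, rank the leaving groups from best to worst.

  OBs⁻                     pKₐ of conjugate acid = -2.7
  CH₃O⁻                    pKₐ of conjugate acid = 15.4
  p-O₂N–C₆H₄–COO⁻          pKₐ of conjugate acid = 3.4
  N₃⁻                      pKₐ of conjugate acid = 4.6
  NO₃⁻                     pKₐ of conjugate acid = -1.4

Lower conjugate-acid pKₐ ⇒ weaker base ⇒ better leaving group.
Sorting by the given values: OBs⁻ (-2.7), NO₃⁻ (-1.4), p-O₂N–C₆H₄–COO⁻ (3.4), N₃⁻ (4.6), CH₃O⁻ (15.4).

OBs⁻ > NO₃⁻ > p-O₂N–C₆H₄–COO⁻ > N₃⁻ > CH₃O⁻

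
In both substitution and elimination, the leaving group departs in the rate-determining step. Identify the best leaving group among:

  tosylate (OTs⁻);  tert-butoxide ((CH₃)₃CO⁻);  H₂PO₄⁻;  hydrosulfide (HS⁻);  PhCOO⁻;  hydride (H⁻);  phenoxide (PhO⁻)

tosylate (OTs⁻)

tosylate (OTs⁻): pKₐ(p-CH₃C₆H₄SO₃H (TsOH)) ≈ -2.8
H₂PO₄⁻: pKₐ(H₃PO₄) ≈ 2.1
PhCOO⁻: pKₐ(C₆H₅COOH) ≈ 4.2
hydrosulfide (HS⁻): pKₐ(H₂S) ≈ 7
phenoxide (PhO⁻): pKₐ(C₆H₅OH (phenol)) ≈ 10
tert-butoxide ((CH₃)₃CO⁻): pKₐ(t-BuOH) ≈ 18
hydride (H⁻): pKₐ(H₂) ≈ 36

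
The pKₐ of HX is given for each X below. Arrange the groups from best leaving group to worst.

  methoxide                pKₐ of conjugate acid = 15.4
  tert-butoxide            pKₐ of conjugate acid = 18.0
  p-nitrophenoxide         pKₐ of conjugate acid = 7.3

p-nitrophenoxide > methoxide > tert-butoxide

Lower conjugate-acid pKₐ ⇒ weaker base ⇒ better leaving group.
Sorting by the given values: p-nitrophenoxide (7.3), methoxide (15.4), tert-butoxide (18.0).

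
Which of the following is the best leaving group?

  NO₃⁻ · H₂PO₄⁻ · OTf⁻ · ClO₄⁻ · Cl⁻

OTf⁻

Rank by basicity of the departing species: weakest base leaves most easily.
OTf⁻: pKₐ(CF₃SO₃H (triflic acid)) ≈ -14
ClO₄⁻: pKₐ(HClO₄) ≈ -10
Cl⁻: pKₐ(HCl) ≈ -7
NO₃⁻: pKₐ(HNO₃) ≈ -1.3
H₂PO₄⁻: pKₐ(H₃PO₄) ≈ 2.1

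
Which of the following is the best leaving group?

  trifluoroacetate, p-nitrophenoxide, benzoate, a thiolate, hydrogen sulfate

hydrogen sulfate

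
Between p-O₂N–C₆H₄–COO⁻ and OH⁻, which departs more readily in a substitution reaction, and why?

p-O₂N–C₆H₄–COO⁻

p-O₂N–C₆H₄–COO⁻ is the better leaving group.
pKₐ(p-nitrobenzoic acid) ≈ 3.4 versus pKₐ(H₂O) ≈ 15.7: p-O₂N–C₆H₄–COO⁻ is the much weaker base.
Electron-withdrawing nitro group stabilises the carboxylate.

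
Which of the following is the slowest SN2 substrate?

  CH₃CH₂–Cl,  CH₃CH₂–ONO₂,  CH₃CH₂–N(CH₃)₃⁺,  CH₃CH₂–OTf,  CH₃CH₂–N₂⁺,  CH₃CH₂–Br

Same R in every case — rank the leaving groups.
Rank by basicity of the departing species: weakest base leaves most easily.
CH₃CH₂–N₂⁺ loses N₂: no meaningful conjugate acid; N₂ departs as an exceptionally stable neutral molecule
CH₃CH₂–OTf loses OTf⁻: pKₐ(CF₃SO₃H (triflic acid)) ≈ -14
CH₃CH₂–Br loses Br⁻: pKₐ(HBr) ≈ -9
CH₃CH₂–Cl loses Cl⁻: pKₐ(HCl) ≈ -7
CH₃CH₂–ONO₂ loses NO₃⁻: pKₐ(HNO₃) ≈ -1.3
CH₃CH₂–N(CH₃)₃⁺ loses NR'₃: pKₐ(R'₃NH⁺) ≈ 10.7

CH₃CH₂–N(CH₃)₃⁺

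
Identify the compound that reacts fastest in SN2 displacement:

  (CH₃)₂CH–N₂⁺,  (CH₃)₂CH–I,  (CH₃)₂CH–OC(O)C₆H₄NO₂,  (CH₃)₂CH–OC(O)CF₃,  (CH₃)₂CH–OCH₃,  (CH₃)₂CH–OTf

Same R in every case — rank the leaving groups.
The more stable X⁻ (or X) is on its own — i.e. the weaker a base it is — the better a leaving group it makes.
(CH₃)₂CH–N₂⁺ loses N₂: no meaningful conjugate acid; N₂ departs as an exceptionally stable neutral molecule
(CH₃)₂CH–OTf loses OTf⁻: pKₐ(CF₃SO₃H (triflic acid)) ≈ -14
(CH₃)₂CH–I loses I⁻: pKₐ(HI) ≈ -10
(CH₃)₂CH–OC(O)CF₃ loses CF₃COO⁻: pKₐ(CF₃COOH) ≈ 0.2
(CH₃)₂CH–OC(O)C₆H₄NO₂ loses p-O₂N–C₆H₄–COO⁻: pKₐ(p-nitrobenzoic acid) ≈ 3.4
(CH₃)₂CH–OCH₃ loses CH₃O⁻: pKₐ(CH₃OH) ≈ 15.5

(CH₃)₂CH–N₂⁺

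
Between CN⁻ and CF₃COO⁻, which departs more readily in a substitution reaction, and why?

CF₃COO⁻

CF₃COO⁻ is the better leaving group.
pKₐ(CF₃COOH) ≈ 0.2 versus pKₐ(HCN) ≈ 9.2: CF₃COO⁻ is the much weaker base.
Strongly electron-withdrawing CF₃ stabilises the carboxylate.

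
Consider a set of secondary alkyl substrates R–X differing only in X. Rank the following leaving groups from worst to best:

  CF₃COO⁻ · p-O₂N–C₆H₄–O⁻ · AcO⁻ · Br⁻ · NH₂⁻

The more stable X⁻ (or X) is on its own — i.e. the weaker a base it is — the better a leaving group it makes.
Br⁻: pKₐ(HBr) ≈ -9 — weak base; good leaving group
CF₃COO⁻: pKₐ(CF₃COOH) ≈ 0.2
AcO⁻: pKₐ(CH₃COOH) ≈ 4.8 — resonance-stabilised but still a weak base
p-O₂N–C₆H₄–O⁻: pKₐ(p-nitrophenol) ≈ 7.2 — nitro group delocalises the charge; the classic chromogenic LG
NH₂⁻: pKₐ(NH₃) ≈ 38 — extremely strong base; never a leaving group
Listed from poorest to best leaving group as asked.

NH₂⁻ < p-O₂N–C₆H₄–O⁻ < AcO⁻ < CF₃COO⁻ < Br⁻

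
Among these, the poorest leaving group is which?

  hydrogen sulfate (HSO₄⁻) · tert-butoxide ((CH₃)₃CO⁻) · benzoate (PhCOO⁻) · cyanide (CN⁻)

The more stable X⁻ (or X) is on its own — i.e. the weaker a base it is — the better a leaving group it makes.
hydrogen sulfate (HSO₄⁻): pKₐ(H₂SO₄) ≈ -3
benzoate (PhCOO⁻): pKₐ(C₆H₅COOH) ≈ 4.2
cyanide (CN⁻): pKₐ(HCN) ≈ 9.2
tert-butoxide ((CH₃)₃CO⁻): pKₐ(t-BuOH) ≈ 18

tert-butoxide ((CH₃)₃CO⁻)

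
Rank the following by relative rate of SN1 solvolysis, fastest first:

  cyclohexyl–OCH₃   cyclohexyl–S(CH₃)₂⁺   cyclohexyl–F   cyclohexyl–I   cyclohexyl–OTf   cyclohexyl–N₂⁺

Identical carbon frameworks mean the comparison reduces to leaving-group quality.
Leaving-group ability tracks the stability of the departed species; conjugate-acid pKₐ is the usual yardstick (lower pKₐ → better LG).
cyclohexyl–N₂⁺ loses N₂: no meaningful conjugate acid; N₂ departs as an exceptionally stable neutral molecule
cyclohexyl–OTf loses OTf⁻: pKₐ(CF₃SO₃H (triflic acid)) ≈ -14
cyclohexyl–I loses I⁻: pKₐ(HI) ≈ -10
cyclohexyl–S(CH₃)₂⁺ loses SR'₂: pKₐ(R'₂SH⁺) ≈ -7
cyclohexyl–F loses F⁻: pKₐ(HF) ≈ 3.2
cyclohexyl–OCH₃ loses CH₃O⁻: pKₐ(CH₃OH) ≈ 15.5

cyclohexyl–N₂⁺ > cyclohexyl–OTf > cyclohexyl–I > cyclohexyl–S(CH₃)₂⁺ > cyclohexyl–F > cyclohexyl–OCH₃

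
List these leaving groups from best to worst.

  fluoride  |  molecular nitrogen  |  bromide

molecular nitrogen > bromide > fluoride

molecular nitrogen: no meaningful conjugate acid; N₂ departs as an exceptionally stable neutral molecule
bromide: pKₐ(HBr) ≈ -9 — weak base; good leaving group
fluoride: pKₐ(HF) ≈ 3.2 — small and strongly basic; the poor halide leaving group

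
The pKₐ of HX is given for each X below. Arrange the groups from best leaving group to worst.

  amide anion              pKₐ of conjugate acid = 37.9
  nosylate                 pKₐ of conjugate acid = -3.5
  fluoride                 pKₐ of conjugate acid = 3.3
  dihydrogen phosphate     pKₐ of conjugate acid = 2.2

Lower conjugate-acid pKₐ ⇒ weaker base ⇒ better leaving group.
Sorting by the given values: nosylate (-3.5), dihydrogen phosphate (2.2), fluoride (3.3), amide anion (37.9).

nosylate > dihydrogen phosphate > fluoride > amide anion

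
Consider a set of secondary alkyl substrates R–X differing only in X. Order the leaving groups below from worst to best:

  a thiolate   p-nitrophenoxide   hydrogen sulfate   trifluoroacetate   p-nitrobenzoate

Leaving-group ability tracks the stability of the departed species; conjugate-acid pKₐ is the usual yardstick (lower pKₐ → better LG).
hydrogen sulfate: pKₐ(H₂SO₄) ≈ -3 — conjugate base of a strong mineral acid
trifluoroacetate: pKₐ(CF₃COOH) ≈ 0.2 — strongly electron-withdrawing CF₃ stabilises the carboxylate
p-nitrobenzoate: pKₐ(p-nitrobenzoic acid) ≈ 3.4 — electron-withdrawing nitro group stabilises the carboxylate
p-nitrophenoxide: pKₐ(p-nitrophenol) ≈ 7.2 — nitro group delocalises the charge; the classic chromogenic LG
a thiolate: pKₐ(RSH (a thiol)) ≈ 10.5 — moderately basic; rarely leaves without activation
Reversing gives the worst-to-best order requested.

a thiolate < p-nitrophenoxide < p-nitrobenzoate < trifluoroacetate < hydrogen sulfate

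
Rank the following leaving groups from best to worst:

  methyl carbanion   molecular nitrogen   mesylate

molecular nitrogen > mesylate > methyl carbanion

molecular nitrogen: no meaningful conjugate acid; N₂ departs as an exceptionally stable neutral molecule
mesylate: pKₐ(CH₃SO₃H (MsOH)) ≈ -1.9
methyl carbanion: pKₐ(CH₄) ≈ 48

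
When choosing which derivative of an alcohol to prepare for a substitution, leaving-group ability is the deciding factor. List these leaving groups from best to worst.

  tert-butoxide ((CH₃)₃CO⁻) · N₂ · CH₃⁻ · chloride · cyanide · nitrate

N₂ > chloride > nitrate > cyanide > tert-butoxide ((CH₃)₃CO⁻) > CH₃⁻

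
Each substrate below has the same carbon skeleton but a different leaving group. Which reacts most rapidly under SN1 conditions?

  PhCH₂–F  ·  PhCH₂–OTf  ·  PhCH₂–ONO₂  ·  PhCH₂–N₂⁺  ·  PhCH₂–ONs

PhCH₂–N₂⁺

Identical carbon frameworks mean the comparison reduces to leaving-group quality.
A good leaving group is a weak base: the lower the pKₐ of its conjugate acid, the more readily it departs.
PhCH₂–N₂⁺ loses N₂: no meaningful conjugate acid; N₂ departs as an exceptionally stable neutral molecule
PhCH₂–OTf loses OTf⁻: pKₐ(CF₃SO₃H (triflic acid)) ≈ -14
PhCH₂–ONs loses ONs⁻: pKₐ(p-O₂NC₆H₄SO₃H) ≈ -3.5
PhCH₂–ONO₂ loses NO₃⁻: pKₐ(HNO₃) ≈ -1.3
PhCH₂–F loses F⁻: pKₐ(HF) ≈ 3.2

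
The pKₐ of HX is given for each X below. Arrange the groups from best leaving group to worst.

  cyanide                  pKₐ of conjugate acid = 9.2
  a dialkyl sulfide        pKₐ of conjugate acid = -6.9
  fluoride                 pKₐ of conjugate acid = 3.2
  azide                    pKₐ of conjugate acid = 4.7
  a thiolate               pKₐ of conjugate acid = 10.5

a dialkyl sulfide > fluoride > azide > cyanide > a thiolate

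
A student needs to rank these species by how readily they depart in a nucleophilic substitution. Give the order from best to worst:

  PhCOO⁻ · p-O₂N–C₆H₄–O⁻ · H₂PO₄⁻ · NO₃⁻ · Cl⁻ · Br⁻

Br⁻ > Cl⁻ > NO₃⁻ > H₂PO₄⁻ > PhCOO⁻ > p-O₂N–C₆H₄–O⁻

A good leaving group is a weak base: the lower the pKₐ of its conjugate acid, the more readily it departs.
Br⁻: pKₐ(HBr) ≈ -9 — weak base; good leaving group
Cl⁻: pKₐ(HCl) ≈ -7 — moderately weak base
NO₃⁻: pKₐ(HNO₃) ≈ -1.3
H₂PO₄⁻: pKₐ(H₃PO₄) ≈ 2.1
PhCOO⁻: pKₐ(C₆H₅COOH) ≈ 4.2
p-O₂N–C₆H₄–O⁻: pKₐ(p-nitrophenol) ≈ 7.2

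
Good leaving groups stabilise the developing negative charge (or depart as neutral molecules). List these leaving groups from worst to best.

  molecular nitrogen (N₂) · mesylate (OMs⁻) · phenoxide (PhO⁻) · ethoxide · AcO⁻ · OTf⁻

molecular nitrogen (N₂): no meaningful conjugate acid; N₂ departs as an exceptionally stable neutral molecule
OTf⁻: pKₐ(CF₃SO₃H (triflic acid)) ≈ -14 — charge spread over three oxygens and a CF₃ group; the premier leaving group in synthesis
mesylate (OMs⁻): pKₐ(CH₃SO₃H (MsOH)) ≈ -1.9 — resonance-delocalised alkanesulfonate
AcO⁻: pKₐ(CH₃COOH) ≈ 4.8 — resonance-stabilised but still a weak base
phenoxide (PhO⁻): pKₐ(C₆H₅OH (phenol)) ≈ 10
ethoxide: pKₐ(CH₃CH₂OH) ≈ 16
The question asks for worst first, so the sequence is read in increasing leaving-group ability.

ethoxide < phenoxide (PhO⁻) < AcO⁻ < mesylate (OMs⁻) < OTf⁻ < molecular nitrogen (N₂)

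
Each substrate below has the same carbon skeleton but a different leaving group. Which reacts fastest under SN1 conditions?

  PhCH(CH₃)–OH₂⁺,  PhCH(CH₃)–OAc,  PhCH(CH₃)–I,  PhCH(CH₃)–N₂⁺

PhCH(CH₃)–N₂⁺

The skeletons are identical, so relative rate is governed entirely by leaving-group ability.
A good leaving group is a weak base: the lower the pKₐ of its conjugate acid, the more readily it departs.
PhCH(CH₃)–N₂⁺ loses N₂: no meaningful conjugate acid; N₂ departs as an exceptionally stable neutral molecule
PhCH(CH₃)–I loses I⁻: pKₐ(HI) ≈ -10
PhCH(CH₃)–OH₂⁺ loses H₂O: pKₐ(H₃O⁺) ≈ -1.7
PhCH(CH₃)–OAc loses AcO⁻: pKₐ(CH₃COOH) ≈ 4.8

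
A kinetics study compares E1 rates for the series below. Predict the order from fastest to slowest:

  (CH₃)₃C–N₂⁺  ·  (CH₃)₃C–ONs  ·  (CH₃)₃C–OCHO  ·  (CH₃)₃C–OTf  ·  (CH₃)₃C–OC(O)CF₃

The skeletons are identical, so relative rate is governed entirely by leaving-group ability.
Rank by basicity of the departing species: weakest base leaves most easily.
(CH₃)₃C–N₂⁺ loses N₂: no meaningful conjugate acid; N₂ departs as an exceptionally stable neutral molecule
(CH₃)₃C–OTf loses OTf⁻: pKₐ(CF₃SO₃H (triflic acid)) ≈ -14
(CH₃)₃C–ONs loses ONs⁻: pKₐ(p-O₂NC₆H₄SO₃H) ≈ -3.5
(CH₃)₃C–OC(O)CF₃ loses CF₃COO⁻: pKₐ(CF₃COOH) ≈ 0.2
(CH₃)₃C–OCHO loses HCOO⁻: pKₐ(HCOOH) ≈ 3.8

(CH₃)₃C–N₂⁺ > (CH₃)₃C–OTf > (CH₃)₃C–ONs > (CH₃)₃C–OC(O)CF₃ > (CH₃)₃C–OCHO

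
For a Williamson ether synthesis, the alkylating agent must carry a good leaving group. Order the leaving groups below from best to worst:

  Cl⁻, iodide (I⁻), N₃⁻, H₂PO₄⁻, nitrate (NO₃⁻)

Rank by basicity of the departing species: weakest base leaves most easily.
iodide (I⁻): pKₐ(HI) ≈ -10
Cl⁻: pKₐ(HCl) ≈ -7
nitrate (NO₃⁻): pKₐ(HNO₃) ≈ -1.3
H₂PO₄⁻: pKₐ(H₃PO₄) ≈ 2.1
N₃⁻: pKₐ(HN₃) ≈ 4.7

iodide (I⁻) > Cl⁻ > nitrate (NO₃⁻) > H₂PO₄⁻ > N₃⁻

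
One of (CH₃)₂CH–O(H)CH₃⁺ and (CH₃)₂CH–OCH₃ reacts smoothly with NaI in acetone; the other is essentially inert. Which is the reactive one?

(CH₃)₂CH–O(H)CH₃⁺

From (CH₃)₂CH–OCH₃ the departing group would be CH₃O⁻ (pKₐ(CH₃OH) ≈ 15.5). Strong base; alkoxides do not leave unassisted.
From (CH₃)₂CH–O(H)CH₃⁺ the leaving group is R'OH (pKₐ(R'OH₂⁺) ≈ -2.4). Neutral; leaves from a protonated ether (an oxonium ion, R–O(H)R'⁺).
(In practice (CH₃)₂CH–O(H)CH₃⁺ is made from (CH₃)₂CH–OCH₃ by protonation with concentrated HI, allowing neutral methanol, rather than methoxide, to depart.)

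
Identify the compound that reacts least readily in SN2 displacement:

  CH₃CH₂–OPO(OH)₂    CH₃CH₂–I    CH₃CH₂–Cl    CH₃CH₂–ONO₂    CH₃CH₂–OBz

CH₃CH₂–OBz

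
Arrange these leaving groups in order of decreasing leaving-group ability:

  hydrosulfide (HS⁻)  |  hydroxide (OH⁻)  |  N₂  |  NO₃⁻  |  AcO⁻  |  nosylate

Rank by basicity of the departing species: weakest base leaves most easily.
N₂: no meaningful conjugate acid; N₂ departs as an exceptionally stable neutral molecule
nosylate: pKₐ(p-O₂NC₆H₄SO₃H) ≈ -3.5
NO₃⁻: pKₐ(HNO₃) ≈ -1.3 — resonance-delocalised over three oxygens
AcO⁻: pKₐ(CH₃COOH) ≈ 4.8
hydrosulfide (HS⁻): pKₐ(H₂S) ≈ 7
hydroxide (OH⁻): pKₐ(H₂O) ≈ 15.7

N₂ > nosylate > NO₃⁻ > AcO⁻ > hydrosulfide (HS⁻) > hydroxide (OH⁻)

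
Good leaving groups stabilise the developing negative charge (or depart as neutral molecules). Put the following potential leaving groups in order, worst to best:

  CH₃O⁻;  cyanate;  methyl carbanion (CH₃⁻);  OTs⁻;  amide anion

Leaving-group ability tracks the stability of the departed species; conjugate-acid pKₐ is the usual yardstick (lower pKₐ → better LG).
OTs⁻: pKₐ(p-CH₃C₆H₄SO₃H (TsOH)) ≈ -2.8
cyanate: pKₐ(HOCN) ≈ 3.5
CH₃O⁻: pKₐ(CH₃OH) ≈ 15.5
amide anion: pKₐ(NH₃) ≈ 38
methyl carbanion (CH₃⁻): pKₐ(CH₄) ≈ 48
Listed from poorest to best leaving group as asked.

methyl carbanion (CH₃⁻) < amide anion < CH₃O⁻ < cyanate < OTs⁻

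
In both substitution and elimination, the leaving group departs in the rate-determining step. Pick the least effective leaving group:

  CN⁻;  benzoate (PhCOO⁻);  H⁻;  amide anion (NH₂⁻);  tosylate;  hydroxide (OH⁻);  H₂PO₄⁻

tosylate: pKₐ(p-CH₃C₆H₄SO₃H (TsOH)) ≈ -2.8
H₂PO₄⁻: pKₐ(H₃PO₄) ≈ 2.1
benzoate (PhCOO⁻): pKₐ(C₆H₅COOH) ≈ 4.2
CN⁻: pKₐ(HCN) ≈ 9.2
hydroxide (OH⁻): pKₐ(H₂O) ≈ 15.7
H⁻: pKₐ(H₂) ≈ 36
amide anion (NH₂⁻): pKₐ(NH₃) ≈ 38

amide anion (NH₂⁻)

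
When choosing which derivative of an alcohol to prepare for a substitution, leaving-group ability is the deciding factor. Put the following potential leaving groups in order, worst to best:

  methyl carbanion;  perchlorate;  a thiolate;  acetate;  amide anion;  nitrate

perchlorate: pKₐ(HClO₄) ≈ -10
nitrate: pKₐ(HNO₃) ≈ -1.3
acetate: pKₐ(CH₃COOH) ≈ 4.8
a thiolate: pKₐ(RSH (a thiol)) ≈ 10.5
amide anion: pKₐ(NH₃) ≈ 38
methyl carbanion: pKₐ(CH₄) ≈ 48
Reversing gives the worst-to-best order requested.

methyl carbanion < amide anion < a thiolate < acetate < nitrate < perchlorate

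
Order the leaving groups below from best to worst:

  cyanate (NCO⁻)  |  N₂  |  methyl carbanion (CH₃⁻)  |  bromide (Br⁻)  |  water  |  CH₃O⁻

N₂ > bromide (Br⁻) > water > cyanate (NCO⁻) > CH₃O⁻ > methyl carbanion (CH₃⁻)

Leaving-group ability tracks the stability of the departed species; conjugate-acid pKₐ is the usual yardstick (lower pKₐ → better LG).
N₂: no meaningful conjugate acid; N₂ departs as an exceptionally stable neutral molecule
bromide (Br⁻): pKₐ(HBr) ≈ -9
water: pKₐ(H₃O⁺) ≈ -1.7
cyanate (NCO⁻): pKₐ(HOCN) ≈ 3.5
CH₃O⁻: pKₐ(CH₃OH) ≈ 15.5
methyl carbanion (CH₃⁻): pKₐ(CH₄) ≈ 48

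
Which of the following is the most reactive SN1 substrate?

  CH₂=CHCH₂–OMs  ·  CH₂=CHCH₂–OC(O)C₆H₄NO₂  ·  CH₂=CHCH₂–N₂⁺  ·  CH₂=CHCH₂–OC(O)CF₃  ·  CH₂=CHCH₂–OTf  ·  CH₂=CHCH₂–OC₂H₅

Identical carbon frameworks mean the comparison reduces to leaving-group quality.
Leaving-group ability tracks the stability of the departed species; conjugate-acid pKₐ is the usual yardstick (lower pKₐ → better LG).
CH₂=CHCH₂–N₂⁺ loses N₂: no meaningful conjugate acid; N₂ departs as an exceptionally stable neutral molecule
CH₂=CHCH₂–OTf loses OTf⁻: pKₐ(CF₃SO₃H (triflic acid)) ≈ -14
CH₂=CHCH₂–OMs loses OMs⁻: pKₐ(CH₃SO₃H (MsOH)) ≈ -1.9
CH₂=CHCH₂–OC(O)CF₃ loses CF₃COO⁻: pKₐ(CF₃COOH) ≈ 0.2
CH₂=CHCH₂–OC(O)C₆H₄NO₂ loses p-O₂N–C₆H₄–COO⁻: pKₐ(p-nitrobenzoic acid) ≈ 3.4
CH₂=CHCH₂–OC₂H₅ loses CH₃CH₂O⁻: pKₐ(CH₃CH₂OH) ≈ 16

CH₂=CHCH₂–N₂⁺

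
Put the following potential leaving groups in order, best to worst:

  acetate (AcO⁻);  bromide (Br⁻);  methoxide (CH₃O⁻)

Leaving-group ability tracks the stability of the departed species; conjugate-acid pKₐ is the usual yardstick (lower pKₐ → better LG).
bromide (Br⁻): pKₐ(HBr) ≈ -9
acetate (AcO⁻): pKₐ(CH₃COOH) ≈ 4.8
methoxide (CH₃O⁻): pKₐ(CH₃OH) ≈ 15.5

bromide (Br⁻) > acetate (AcO⁻) > methoxide (CH₃O⁻)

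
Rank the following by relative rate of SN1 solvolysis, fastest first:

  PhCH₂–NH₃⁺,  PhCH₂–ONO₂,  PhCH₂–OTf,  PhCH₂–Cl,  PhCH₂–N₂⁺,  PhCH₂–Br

PhCH₂–N₂⁺ > PhCH₂–OTf > PhCH₂–Br > PhCH₂–Cl > PhCH₂–ONO₂ > PhCH₂–NH₃⁺

Same R in every case — rank the leaving groups.
The more stable X⁻ (or X) is on its own — i.e. the weaker a base it is — the better a leaving group it makes.
PhCH₂–N₂⁺ loses N₂: no meaningful conjugate acid; N₂ departs as an exceptionally stable neutral molecule
PhCH₂–OTf loses OTf⁻: pKₐ(CF₃SO₃H (triflic acid)) ≈ -14
PhCH₂–Br loses Br⁻: pKₐ(HBr) ≈ -9
PhCH₂–Cl loses Cl⁻: pKₐ(HCl) ≈ -7
PhCH₂–ONO₂ loses NO₃⁻: pKₐ(HNO₃) ≈ -1.3
PhCH₂–NH₃⁺ loses NH₃: pKₐ(NH₄⁺) ≈ 9.2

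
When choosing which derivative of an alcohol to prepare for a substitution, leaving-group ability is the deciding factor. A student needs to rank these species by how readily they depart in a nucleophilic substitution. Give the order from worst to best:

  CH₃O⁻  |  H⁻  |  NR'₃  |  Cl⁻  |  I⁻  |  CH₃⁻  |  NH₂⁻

Leaving-group ability tracks the stability of the departed species; conjugate-acid pKₐ is the usual yardstick (lower pKₐ → better LG).
I⁻: pKₐ(HI) ≈ -10 — large, highly polarisable; very weak base
Cl⁻: pKₐ(HCl) ≈ -7 — moderately weak base
NR'₃: pKₐ(R'₃NH⁺) ≈ 10.7 — neutral but still a fairly strong base; Hofmann-elimination LG
CH₃O⁻: pKₐ(CH₃OH) ≈ 15.5
H⁻: pKₐ(H₂) ≈ 36 — extremely strong base; leaves only in special hydride-transfer contexts
NH₂⁻: pKₐ(NH₃) ≈ 38 — extremely strong base; never a leaving group
CH₃⁻: pKₐ(CH₄) ≈ 48 — unstabilised carbanion; the worst conceivable leaving group
The question asks for worst first, so the sequence is read in increasing leaving-group ability.

CH₃⁻ < NH₂⁻ < H⁻ < CH₃O⁻ < NR'₃ < Cl⁻ < I⁻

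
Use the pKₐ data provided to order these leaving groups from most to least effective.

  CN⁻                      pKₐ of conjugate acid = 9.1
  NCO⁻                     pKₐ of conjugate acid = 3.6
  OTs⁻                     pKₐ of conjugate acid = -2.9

Lower conjugate-acid pKₐ ⇒ weaker base ⇒ better leaving group.
Sorting by the given values: OTs⁻ (-2.9), NCO⁻ (3.6), CN⁻ (9.1).

OTs⁻ > NCO⁻ > CN⁻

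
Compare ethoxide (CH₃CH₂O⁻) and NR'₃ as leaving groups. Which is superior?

NR'₃

NR'₃ is the better leaving group.
pKₐ(R'₃NH⁺) ≈ 10.7 versus pKₐ(CH₃CH₂OH) ≈ 16: NR'₃ is the much weaker base.
Neutral but still a fairly strong base; Hofmann-elimination LG.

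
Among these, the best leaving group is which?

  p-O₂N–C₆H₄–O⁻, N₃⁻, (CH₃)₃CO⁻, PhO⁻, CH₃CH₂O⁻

N₃⁻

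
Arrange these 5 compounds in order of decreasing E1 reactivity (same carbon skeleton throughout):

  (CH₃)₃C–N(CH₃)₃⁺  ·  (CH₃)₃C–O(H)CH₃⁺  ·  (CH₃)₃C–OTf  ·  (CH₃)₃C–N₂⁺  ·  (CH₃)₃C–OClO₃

(CH₃)₃C–N₂⁺ > (CH₃)₃C–OTf > (CH₃)₃C–OClO₃ > (CH₃)₃C–O(H)CH₃⁺ > (CH₃)₃C–N(CH₃)₃⁺

With the same alkyl group throughout, only the leaving group differentiates the rates.
Rank by basicity of the departing species: weakest base leaves most easily.
(CH₃)₃C–N₂⁺ loses N₂: no meaningful conjugate acid; N₂ departs as an exceptionally stable neutral molecule
(CH₃)₃C–OTf loses OTf⁻: pKₐ(CF₃SO₃H (triflic acid)) ≈ -14
(CH₃)₃C–OClO₃ loses ClO₄⁻: pKₐ(HClO₄) ≈ -10
(CH₃)₃C–O(H)CH₃⁺ loses R'OH: pKₐ(R'OH₂⁺) ≈ -2.4
(CH₃)₃C–N(CH₃)₃⁺ loses NR'₃: pKₐ(R'₃NH⁺) ≈ 10.7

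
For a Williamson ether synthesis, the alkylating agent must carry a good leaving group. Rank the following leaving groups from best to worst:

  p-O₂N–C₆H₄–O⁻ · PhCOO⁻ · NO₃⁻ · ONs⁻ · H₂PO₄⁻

Rank by basicity of the departing species: weakest base leaves most easily.
ONs⁻: pKₐ(p-O₂NC₆H₄SO₃H) ≈ -3.5 — p-nitro group further stabilises the sulfonate
NO₃⁻: pKₐ(HNO₃) ≈ -1.3 — resonance-delocalised over three oxygens
H₂PO₄⁻: pKₐ(H₃PO₄) ≈ 2.1 — moderate base; biological leaving group after further activation
PhCOO⁻: pKₐ(C₆H₅COOH) ≈ 4.2 — aryl carboxylate
p-O₂N–C₆H₄–O⁻: pKₐ(p-nitrophenol) ≈ 7.2

ONs⁻ > NO₃⁻ > H₂PO₄⁻ > PhCOO⁻ > p-O₂N–C₆H₄–O⁻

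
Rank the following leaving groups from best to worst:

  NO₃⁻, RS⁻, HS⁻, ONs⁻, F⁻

ONs⁻ > NO₃⁻ > F⁻ > HS⁻ > RS⁻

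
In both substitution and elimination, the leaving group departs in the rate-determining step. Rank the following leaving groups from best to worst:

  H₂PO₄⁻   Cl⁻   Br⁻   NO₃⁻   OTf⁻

Rank by basicity of the departing species: weakest base leaves most easily.
OTf⁻: pKₐ(CF₃SO₃H (triflic acid)) ≈ -14
Br⁻: pKₐ(HBr) ≈ -9
Cl⁻: pKₐ(HCl) ≈ -7
NO₃⁻: pKₐ(HNO₃) ≈ -1.3
H₂PO₄⁻: pKₐ(H₃PO₄) ≈ 2.1

OTf⁻ > Br⁻ > Cl⁻ > NO₃⁻ > H₂PO₄⁻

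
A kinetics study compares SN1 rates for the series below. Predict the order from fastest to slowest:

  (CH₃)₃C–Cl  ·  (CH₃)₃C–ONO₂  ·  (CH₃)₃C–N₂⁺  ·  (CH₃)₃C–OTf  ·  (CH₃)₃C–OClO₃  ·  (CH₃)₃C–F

The skeletons are identical, so relative rate is governed entirely by leaving-group ability.
The more stable X⁻ (or X) is on its own — i.e. the weaker a base it is — the better a leaving group it makes.
(CH₃)₃C–N₂⁺ loses N₂: no meaningful conjugate acid; N₂ departs as an exceptionally stable neutral molecule
(CH₃)₃C–OTf loses OTf⁻: pKₐ(CF₃SO₃H (triflic acid)) ≈ -14
(CH₃)₃C–OClO₃ loses ClO₄⁻: pKₐ(HClO₄) ≈ -10
(CH₃)₃C–Cl loses Cl⁻: pKₐ(HCl) ≈ -7
(CH₃)₃C–ONO₂ loses NO₃⁻: pKₐ(HNO₃) ≈ -1.3
(CH₃)₃C–F loses F⁻: pKₐ(HF) ≈ 3.2

(CH₃)₃C–N₂⁺ > (CH₃)₃C–OTf > (CH₃)₃C–OClO₃ > (CH₃)₃C–Cl > (CH₃)₃C–ONO₂ > (CH₃)₃C–F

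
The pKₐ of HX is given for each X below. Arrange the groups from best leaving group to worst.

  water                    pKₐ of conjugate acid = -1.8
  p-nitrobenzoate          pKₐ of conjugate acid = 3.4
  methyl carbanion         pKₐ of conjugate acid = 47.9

Lower conjugate-acid pKₐ ⇒ weaker base ⇒ better leaving group.
Sorting by the given values: water (-1.8), p-nitrobenzoate (3.4), methyl carbanion (47.9).

water > p-nitrobenzoate > methyl carbanion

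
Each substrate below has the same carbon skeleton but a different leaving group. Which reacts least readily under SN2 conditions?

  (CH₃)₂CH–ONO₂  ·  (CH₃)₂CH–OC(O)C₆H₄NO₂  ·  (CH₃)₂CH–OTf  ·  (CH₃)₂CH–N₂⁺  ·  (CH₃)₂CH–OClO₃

The skeletons are identical, so relative rate is governed entirely by leaving-group ability.
A good leaving group is a weak base: the lower the pKₐ of its conjugate acid, the more readily it departs.
(CH₃)₂CH–N₂⁺ loses N₂: no meaningful conjugate acid; N₂ departs as an exceptionally stable neutral molecule
(CH₃)₂CH–OTf loses OTf⁻: pKₐ(CF₃SO₃H (triflic acid)) ≈ -14
(CH₃)₂CH–OClO₃ loses ClO₄⁻: pKₐ(HClO₄) ≈ -10
(CH₃)₂CH–ONO₂ loses NO₃⁻: pKₐ(HNO₃) ≈ -1.3
(CH₃)₂CH–OC(O)C₆H₄NO₂ loses p-O₂N–C₆H₄–COO⁻: pKₐ(p-nitrobenzoic acid) ≈ 3.4

(CH₃)₂CH–OC(O)C₆H₄NO₂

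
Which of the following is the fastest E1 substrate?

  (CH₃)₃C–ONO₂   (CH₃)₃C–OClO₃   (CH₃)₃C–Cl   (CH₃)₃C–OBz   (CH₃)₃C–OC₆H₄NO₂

The skeletons are identical, so relative rate is governed entirely by leaving-group ability.
A good leaving group is a weak base: the lower the pKₐ of its conjugate acid, the more readily it departs.
(CH₃)₃C–OClO₃ loses ClO₄⁻: pKₐ(HClO₄) ≈ -10
(CH₃)₃C–Cl loses Cl⁻: pKₐ(HCl) ≈ -7
(CH₃)₃C–ONO₂ loses NO₃⁻: pKₐ(HNO₃) ≈ -1.3
(CH₃)₃C–OBz loses PhCOO⁻: pKₐ(C₆H₅COOH) ≈ 4.2
(CH₃)₃C–OC₆H₄NO₂ loses p-O₂N–C₆H₄–O⁻: pKₐ(p-nitrophenol) ≈ 7.2

(CH₃)₃C–OClO₃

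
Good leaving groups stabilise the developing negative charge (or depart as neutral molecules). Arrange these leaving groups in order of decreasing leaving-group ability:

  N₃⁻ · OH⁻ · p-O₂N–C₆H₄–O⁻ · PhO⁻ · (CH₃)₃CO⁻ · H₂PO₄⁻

H₂PO₄⁻ > N₃⁻ > p-O₂N–C₆H₄–O⁻ > PhO⁻ > OH⁻ > (CH₃)₃CO⁻

The more stable X⁻ (or X) is on its own — i.e. the weaker a base it is — the better a leaving group it makes.
H₂PO₄⁻: pKₐ(H₃PO₄) ≈ 2.1 — moderate base; biological leaving group after further activation
N₃⁻: pKₐ(HN₃) ≈ 4.7 — linear, resonance-stabilised
p-O₂N–C₆H₄–O⁻: pKₐ(p-nitrophenol) ≈ 7.2
PhO⁻: pKₐ(C₆H₅OH (phenol)) ≈ 10
OH⁻: pKₐ(H₂O) ≈ 15.7
(CH₃)₃CO⁻: pKₐ(t-BuOH) ≈ 18 — bulky, strongly basic alkoxide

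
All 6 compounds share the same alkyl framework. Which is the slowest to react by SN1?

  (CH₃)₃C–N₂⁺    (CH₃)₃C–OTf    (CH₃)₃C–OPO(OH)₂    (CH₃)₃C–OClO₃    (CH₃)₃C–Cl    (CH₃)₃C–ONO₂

(CH₃)₃C–OPO(OH)₂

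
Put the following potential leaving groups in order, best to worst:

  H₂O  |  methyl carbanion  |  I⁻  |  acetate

I⁻: pKₐ(HI) ≈ -10 — large, highly polarisable; very weak base
H₂O: pKₐ(H₃O⁺) ≈ -1.7
acetate: pKₐ(CH₃COOH) ≈ 4.8 — resonance-stabilised but still a weak base
methyl carbanion: pKₐ(CH₄) ≈ 48 — unstabilised carbanion; the worst conceivable leaving group

I⁻ > H₂O > acetate > methyl carbanion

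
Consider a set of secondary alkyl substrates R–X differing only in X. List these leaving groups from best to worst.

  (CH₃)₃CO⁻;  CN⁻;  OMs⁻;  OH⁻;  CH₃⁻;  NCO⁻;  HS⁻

Rank by basicity of the departing species: weakest base leaves most easily.
OMs⁻: pKₐ(CH₃SO₃H (MsOH)) ≈ -1.9 — resonance-delocalised alkanesulfonate
NCO⁻: pKₐ(HOCN) ≈ 3.5 — resonance between N and O
HS⁻: pKₐ(H₂S) ≈ 7
CN⁻: pKₐ(HCN) ≈ 9.2 — sp carbon stabilises the charge somewhat, but still a poor LG
OH⁻: pKₐ(H₂O) ≈ 15.7
(CH₃)₃CO⁻: pKₐ(t-BuOH) ≈ 18
CH₃⁻: pKₐ(CH₄) ≈ 48 — unstabilised carbanion; the worst conceivable leaving group

OMs⁻ > NCO⁻ > HS⁻ > CN⁻ > OH⁻ > (CH₃)₃CO⁻ > CH₃⁻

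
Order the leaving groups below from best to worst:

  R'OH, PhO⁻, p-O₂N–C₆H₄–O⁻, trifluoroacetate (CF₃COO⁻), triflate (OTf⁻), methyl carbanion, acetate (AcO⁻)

triflate (OTf⁻) > R'OH > trifluoroacetate (CF₃COO⁻) > acetate (AcO⁻) > p-O₂N–C₆H₄–O⁻ > PhO⁻ > methyl carbanion

Rank by basicity of the departing species: weakest base leaves most easily.
triflate (OTf⁻): pKₐ(CF₃SO₃H (triflic acid)) ≈ -14
R'OH: pKₐ(R'OH₂⁺) ≈ -2.4
trifluoroacetate (CF₃COO⁻): pKₐ(CF₃COOH) ≈ 0.2
acetate (AcO⁻): pKₐ(CH₃COOH) ≈ 4.8
p-O₂N–C₆H₄–O⁻: pKₐ(p-nitrophenol) ≈ 7.2
PhO⁻: pKₐ(C₆H₅OH (phenol)) ≈ 10
methyl carbanion: pKₐ(CH₄) ≈ 48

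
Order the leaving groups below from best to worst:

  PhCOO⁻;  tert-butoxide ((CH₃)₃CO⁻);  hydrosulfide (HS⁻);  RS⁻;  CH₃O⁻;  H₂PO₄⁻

H₂PO₄⁻: pKₐ(H₃PO₄) ≈ 2.1
PhCOO⁻: pKₐ(C₆H₅COOH) ≈ 4.2
hydrosulfide (HS⁻): pKₐ(H₂S) ≈ 7
RS⁻: pKₐ(RSH (a thiol)) ≈ 10.5
CH₃O⁻: pKₐ(CH₃OH) ≈ 15.5
tert-butoxide ((CH₃)₃CO⁻): pKₐ(t-BuOH) ≈ 18

H₂PO₄⁻ > PhCOO⁻ > hydrosulfide (HS⁻) > RS⁻ > CH₃O⁻ > tert-butoxide ((CH₃)₃CO⁻)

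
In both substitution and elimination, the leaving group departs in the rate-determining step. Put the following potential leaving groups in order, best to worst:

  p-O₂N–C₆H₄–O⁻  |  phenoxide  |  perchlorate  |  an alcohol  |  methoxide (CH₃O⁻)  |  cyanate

perchlorate > an alcohol > cyanate > p-O₂N–C₆H₄–O⁻ > phenoxide > methoxide (CH₃O⁻)

Rank by basicity of the departing species: weakest base leaves most easily.
perchlorate: pKₐ(HClO₄) ≈ -10
an alcohol: pKₐ(R'OH₂⁺) ≈ -2.4
cyanate: pKₐ(HOCN) ≈ 3.5
p-O₂N–C₆H₄–O⁻: pKₐ(p-nitrophenol) ≈ 7.2
phenoxide: pKₐ(C₆H₅OH (phenol)) ≈ 10
methoxide (CH₃O⁻): pKₐ(CH₃OH) ≈ 15.5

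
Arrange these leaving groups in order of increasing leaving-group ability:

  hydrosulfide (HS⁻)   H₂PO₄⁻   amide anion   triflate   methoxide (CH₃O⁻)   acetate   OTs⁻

amide anion < methoxide (CH₃O⁻) < hydrosulfide (HS⁻) < acetate < H₂PO₄⁻ < OTs⁻ < triflate

Rank by basicity of the departing species: weakest base leaves most easily.
triflate: pKₐ(CF₃SO₃H (triflic acid)) ≈ -14
OTs⁻: pKₐ(p-CH₃C₆H₄SO₃H (TsOH)) ≈ -2.8
H₂PO₄⁻: pKₐ(H₃PO₄) ≈ 2.1
acetate: pKₐ(CH₃COOH) ≈ 4.8
hydrosulfide (HS⁻): pKₐ(H₂S) ≈ 7
methoxide (CH₃O⁻): pKₐ(CH₃OH) ≈ 15.5
amide anion: pKₐ(NH₃) ≈ 38
The question asks for worst first, so the sequence is read in increasing leaving-group ability.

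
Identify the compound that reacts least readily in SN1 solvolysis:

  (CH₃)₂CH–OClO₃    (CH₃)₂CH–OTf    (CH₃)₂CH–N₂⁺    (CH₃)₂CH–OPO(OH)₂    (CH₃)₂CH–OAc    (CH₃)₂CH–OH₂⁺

(CH₃)₂CH–OAc

Identical carbon frameworks mean the comparison reduces to leaving-group quality.
The more stable X⁻ (or X) is on its own — i.e. the weaker a base it is — the better a leaving group it makes.
(CH₃)₂CH–N₂⁺ loses N₂: no meaningful conjugate acid; N₂ departs as an exceptionally stable neutral molecule
(CH₃)₂CH–OTf loses OTf⁻: pKₐ(CF₃SO₃H (triflic acid)) ≈ -14
(CH₃)₂CH–OClO₃ loses ClO₄⁻: pKₐ(HClO₄) ≈ -10
(CH₃)₂CH–OH₂⁺ loses H₂O: pKₐ(H₃O⁺) ≈ -1.7
(CH₃)₂CH–OPO(OH)₂ loses H₂PO₄⁻: pKₐ(H₃PO₄) ≈ 2.1
(CH₃)₂CH–OAc loses AcO⁻: pKₐ(CH₃COOH) ≈ 4.8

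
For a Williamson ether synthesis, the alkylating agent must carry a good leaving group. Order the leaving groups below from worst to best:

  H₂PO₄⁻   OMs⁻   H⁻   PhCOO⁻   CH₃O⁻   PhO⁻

Rank by basicity of the departing species: weakest base leaves most easily.
OMs⁻: pKₐ(CH₃SO₃H (MsOH)) ≈ -1.9
H₂PO₄⁻: pKₐ(H₃PO₄) ≈ 2.1
PhCOO⁻: pKₐ(C₆H₅COOH) ≈ 4.2
PhO⁻: pKₐ(C₆H₅OH (phenol)) ≈ 10
CH₃O⁻: pKₐ(CH₃OH) ≈ 15.5
H⁻: pKₐ(H₂) ≈ 36
Listed from poorest to best leaving group as asked.

H⁻ < CH₃O⁻ < PhO⁻ < PhCOO⁻ < H₂PO₄⁻ < OMs⁻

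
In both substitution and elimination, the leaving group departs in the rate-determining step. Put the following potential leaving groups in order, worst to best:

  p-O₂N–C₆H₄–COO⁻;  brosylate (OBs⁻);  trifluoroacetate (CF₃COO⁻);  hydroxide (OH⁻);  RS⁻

brosylate (OBs⁻): pKₐ(p-BrC₆H₄SO₃H) ≈ -2.8 — arenesulfonate with a p-bromo substituent
trifluoroacetate (CF₃COO⁻): pKₐ(CF₃COOH) ≈ 0.2
p-O₂N–C₆H₄–COO⁻: pKₐ(p-nitrobenzoic acid) ≈ 3.4 — electron-withdrawing nitro group stabilises the carboxylate
RS⁻: pKₐ(RSH (a thiol)) ≈ 10.5 — moderately basic; rarely leaves without activation
hydroxide (OH⁻): pKₐ(H₂O) ≈ 15.7
Listed from poorest to best leaving group as asked.

hydroxide (OH⁻) < RS⁻ < p-O₂N–C₆H₄–COO⁻ < trifluoroacetate (CF₃COO⁻) < brosylate (OBs⁻)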